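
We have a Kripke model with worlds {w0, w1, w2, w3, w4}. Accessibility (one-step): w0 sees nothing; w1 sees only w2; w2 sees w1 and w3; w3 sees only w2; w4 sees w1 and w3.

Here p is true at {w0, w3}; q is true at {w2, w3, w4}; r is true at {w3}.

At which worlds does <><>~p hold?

{w1, w2, w3, w4}

w0: no successors, so <><>~p fails. ✗
w1: successors {w2}; <>~p there: w2:T. ✓
w2: successors {w1, w3}; <>~p there: w1:T, w3:T. ✓
w3: successors {w2}; <>~p there: w2:T. ✓
w4: successors {w1, w3}; <>~p there: w1:T, w3:T. ✓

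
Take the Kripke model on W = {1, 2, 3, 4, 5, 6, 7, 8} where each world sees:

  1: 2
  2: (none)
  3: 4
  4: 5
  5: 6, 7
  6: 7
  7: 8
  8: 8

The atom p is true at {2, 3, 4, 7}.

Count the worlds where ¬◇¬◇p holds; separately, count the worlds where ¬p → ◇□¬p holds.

For ¬◇¬◇p:
1: ◇¬◇p is T. ✗
2: ◇¬◇p is F. ✓
3: ◇¬◇p is T. ✗
4: ◇¬◇p is F. ✓
5: ◇¬◇p is T. ✗
6: ◇¬◇p is T. ✗
7: ◇¬◇p is T. ✗
8: ◇¬◇p is T. ✗
— 2 worlds.
For ¬p → ◇□¬p:
1: ¬p is T, ◇□¬p is T. ✓
2: ¬p is F, ◇□¬p is F. ✓
3: ¬p is F, ◇□¬p is T. ✓
4: ¬p is F, ◇□¬p is F. ✓
5: ¬p is T, ◇□¬p is T. ✓
6: ¬p is T, ◇□¬p is T. ✓
7: ¬p is F, ◇□¬p is T. ✓
8: ¬p is T, ◇□¬p is T. ✓
— 8 worlds.

2 and 8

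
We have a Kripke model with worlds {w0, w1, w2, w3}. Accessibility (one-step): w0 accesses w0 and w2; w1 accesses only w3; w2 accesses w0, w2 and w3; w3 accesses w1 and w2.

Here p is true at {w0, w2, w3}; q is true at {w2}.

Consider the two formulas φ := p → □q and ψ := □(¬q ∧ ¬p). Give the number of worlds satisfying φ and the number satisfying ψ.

For p → □q:
w0: p is T, □q is F. ✗
w1: p is F, □q is F. ✓
w2: p is T, □q is F. ✗
w3: p is T, □q is F. ✗
— 1 world.
For □(¬q ∧ ¬p):
w0: successors {w0, w2}; ¬q ∧ ¬p there: w0:F, w2:F. ✗
w1: successors {w3}; ¬q ∧ ¬p there: w3:F. ✗
w2: successors {w0, w2, w3}; ¬q ∧ ¬p there: w0:F, w2:F, w3:F. ✗
w3: successors {w1, w2}; ¬q ∧ ¬p there: w1:T, w2:F. ✗
— 0 worlds.

1 and 0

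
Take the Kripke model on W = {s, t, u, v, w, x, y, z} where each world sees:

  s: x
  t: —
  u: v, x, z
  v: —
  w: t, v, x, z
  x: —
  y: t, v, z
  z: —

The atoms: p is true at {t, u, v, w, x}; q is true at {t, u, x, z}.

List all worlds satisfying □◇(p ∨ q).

{t, v, x, z}

s: successors {x}; ◇(p ∨ q) there: x:F. ✗
t: no successors, so □◇(p ∨ q) holds vacuously. ✓
u: successors {v, x, z}; ◇(p ∨ q) there: v:F, x:F, z:F. ✗
v: no successors, so □◇(p ∨ q) holds vacuously. ✓
w: successors {t, v, x, z}; ◇(p ∨ q) there: t:F, v:F, x:F, z:F. ✗
x: no successors, so □◇(p ∨ q) holds vacuously. ✓
y: successors {t, v, z}; ◇(p ∨ q) there: t:F, v:F, z:F. ✗
z: no successors, so □◇(p ∨ q) holds vacuously. ✓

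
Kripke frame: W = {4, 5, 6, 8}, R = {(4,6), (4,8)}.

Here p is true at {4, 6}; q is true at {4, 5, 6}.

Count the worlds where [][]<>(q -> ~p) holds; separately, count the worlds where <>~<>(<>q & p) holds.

4 and 1

For [][]<>(q -> ~p):
4: successors {6, 8}; []<>(q -> ~p) there: 6:T, 8:T. ✓
5: no successors, so [][]<>(q -> ~p) holds vacuously. ✓
6: no successors, so [][]<>(q -> ~p) holds vacuously. ✓
8: no successors, so [][]<>(q -> ~p) holds vacuously. ✓
— 4 worlds.
For <>~<>(<>q & p):
4: successors {6, 8}; ~<>(<>q & p) there: 6:T, 8:T. ✓
5: no successors, so <>~<>(<>q & p) fails. ✗
6: no successors, so <>~<>(<>q & p) fails. ✗
8: no successors, so <>~<>(<>q & p) fails. ✗
— 1 world.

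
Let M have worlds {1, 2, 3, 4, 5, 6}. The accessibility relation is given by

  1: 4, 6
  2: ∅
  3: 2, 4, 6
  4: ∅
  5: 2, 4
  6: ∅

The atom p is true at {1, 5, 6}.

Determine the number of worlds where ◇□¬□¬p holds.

3

1: successors {4, 6}; □¬□¬p there: 4:T, 6:T. ✓
2: no successors, so ◇□¬□¬p fails. ✗
3: successors {2, 4, 6}; □¬□¬p there: 2:T, 4:T, 6:T. ✓
4: no successors, so ◇□¬□¬p fails. ✗
5: successors {2, 4}; □¬□¬p there: 2:T, 4:T. ✓
6: no successors, so ◇□¬□¬p fails. ✗
Satisfying worlds: {1, 3, 5}.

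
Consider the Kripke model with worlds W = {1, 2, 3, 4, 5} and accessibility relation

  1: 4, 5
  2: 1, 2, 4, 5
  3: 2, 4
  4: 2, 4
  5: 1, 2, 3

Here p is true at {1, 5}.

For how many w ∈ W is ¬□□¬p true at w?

5

1: □□¬p is F. ✓
2: □□¬p is F. ✓
3: □□¬p is F. ✓
4: □□¬p is F. ✓
5: □□¬p is F. ✓
Satisfying worlds: {1, 2, 3, 4, 5}.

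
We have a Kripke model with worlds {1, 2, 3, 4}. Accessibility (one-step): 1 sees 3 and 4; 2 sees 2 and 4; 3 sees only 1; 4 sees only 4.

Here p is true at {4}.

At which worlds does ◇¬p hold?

{1, 2, 3}

1: successors {3, 4}; ¬p there: 3:T, 4:F. ✓
2: successors {2, 4}; ¬p there: 2:T, 4:F. ✓
3: successors {1}; ¬p there: 1:T. ✓
4: successors {4}; ¬p there: 4:F. ✗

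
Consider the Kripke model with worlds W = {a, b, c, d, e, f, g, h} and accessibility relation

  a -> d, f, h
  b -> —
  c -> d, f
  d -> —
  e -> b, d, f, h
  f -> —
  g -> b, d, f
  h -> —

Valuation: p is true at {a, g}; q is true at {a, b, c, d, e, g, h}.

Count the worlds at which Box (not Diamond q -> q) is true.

4

a: successors {d, f, h}; not Diamond q -> q there: d:T, f:F, h:T. ✗
b: no successors, so Box (not Diamond q -> q) holds vacuously. ✓
c: successors {d, f}; not Diamond q -> q there: d:T, f:F. ✗
d: no successors, so Box (not Diamond q -> q) holds vacuously. ✓
e: successors {b, d, f, h}; not Diamond q -> q there: b:T, d:T, f:F, h:T. ✗
f: no successors, so Box (not Diamond q -> q) holds vacuously. ✓
g: successors {b, d, f}; not Diamond q -> q there: b:T, d:T, f:F. ✗
h: no successors, so Box (not Diamond q -> q) holds vacuously. ✓
Satisfying worlds: {b, d, f, h}.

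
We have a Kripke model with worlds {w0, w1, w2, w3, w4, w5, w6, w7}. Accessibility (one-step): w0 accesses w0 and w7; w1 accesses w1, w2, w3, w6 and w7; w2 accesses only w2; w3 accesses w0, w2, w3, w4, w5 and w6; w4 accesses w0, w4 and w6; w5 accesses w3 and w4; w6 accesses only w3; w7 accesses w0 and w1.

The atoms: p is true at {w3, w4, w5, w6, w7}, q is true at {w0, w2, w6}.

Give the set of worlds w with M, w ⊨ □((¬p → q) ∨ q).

{w0, w2, w3, w4, w5, w6}

w0: successors {w0, w7}; (¬p → q) ∨ q there: w0:T, w7:T. ✓
w1: successors {w1, w2, w3, w6, w7}; (¬p → q) ∨ q there: w1:F, w2:T, w3:T, w6:T, w7:T. ✗
w2: successors {w2}; (¬p → q) ∨ q there: w2:T. ✓
w3: successors {w0, w2, w3, w4, w5, w6}; (¬p → q) ∨ q there: w0:T, w2:T, w3:T, w4:T, w5:T, w6:T. ✓
w4: successors {w0, w4, w6}; (¬p → q) ∨ q there: w0:T, w4:T, w6:T. ✓
w5: successors {w3, w4}; (¬p → q) ∨ q there: w3:T, w4:T. ✓
w6: successors {w3}; (¬p → q) ∨ q there: w3:T. ✓
w7: successors {w0, w1}; (¬p → q) ∨ q there: w0:T, w1:F. ✗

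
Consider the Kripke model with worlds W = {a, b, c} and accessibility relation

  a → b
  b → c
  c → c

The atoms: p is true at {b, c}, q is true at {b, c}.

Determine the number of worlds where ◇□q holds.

a: successors {b}; □q there: b:T. ✓
b: successors {c}; □q there: c:T. ✓
c: successors {c}; □q there: c:T. ✓
Satisfying worlds: {a, b, c}.

3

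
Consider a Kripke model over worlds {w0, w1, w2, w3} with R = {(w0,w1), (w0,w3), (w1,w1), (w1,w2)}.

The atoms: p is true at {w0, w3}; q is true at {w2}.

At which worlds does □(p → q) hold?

w0: successors {w1, w3}; p → q there: w1:T, w3:F. ✗
w1: successors {w1, w2}; p → q there: w1:T, w2:T. ✓
w2: no successors, so □(p → q) holds vacuously. ✓
w3: no successors, so □(p → q) holds vacuously. ✓

{w1, w2, w3}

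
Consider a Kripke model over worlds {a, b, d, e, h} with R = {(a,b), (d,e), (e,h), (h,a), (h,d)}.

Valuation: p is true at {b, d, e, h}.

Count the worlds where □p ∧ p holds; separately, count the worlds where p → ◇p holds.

For □p ∧ p:
a: □p is T, p is F. ✗
b: □p is T, p is T. ✓
d: □p is T, p is T. ✓
e: □p is T, p is T. ✓
h: □p is F, p is T. ✗
— 3 worlds.
For p → ◇p:
a: p is F, ◇p is T. ✓
b: p is T, ◇p is F. ✗
d: p is T, ◇p is T. ✓
e: p is T, ◇p is T. ✓
h: p is T, ◇p is T. ✓
— 4 worlds.

3 and 4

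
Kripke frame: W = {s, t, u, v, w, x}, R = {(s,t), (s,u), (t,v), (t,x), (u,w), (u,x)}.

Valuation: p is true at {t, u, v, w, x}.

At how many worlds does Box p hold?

s: successors {t, u}; p there: t:T, u:T. ✓
t: successors {v, x}; p there: v:T, x:T. ✓
u: successors {w, x}; p there: w:T, x:T. ✓
v: no successors, so Box p holds vacuously. ✓
w: no successors, so Box p holds vacuously. ✓
x: no successors, so Box p holds vacuously. ✓
Satisfying worlds: {s, t, u, v, w, x}.

6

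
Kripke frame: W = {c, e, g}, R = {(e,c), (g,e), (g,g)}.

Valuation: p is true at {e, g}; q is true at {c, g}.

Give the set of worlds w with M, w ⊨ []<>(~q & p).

{c}

c: no successors, so []<>(~q & p) holds vacuously. ✓
e: successors {c}; <>(~q & p) there: c:F. ✗
g: successors {e, g}; <>(~q & p) there: e:F, g:T. ✗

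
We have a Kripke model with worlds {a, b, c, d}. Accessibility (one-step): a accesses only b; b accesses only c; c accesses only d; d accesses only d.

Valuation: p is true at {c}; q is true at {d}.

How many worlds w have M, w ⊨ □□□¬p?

4

a: successors {b}; □□¬p there: b:T. ✓
b: successors {c}; □□¬p there: c:T. ✓
c: successors {d}; □□¬p there: d:T. ✓
d: successors {d}; □□¬p there: d:T. ✓
Satisfying worlds: {a, b, c, d}.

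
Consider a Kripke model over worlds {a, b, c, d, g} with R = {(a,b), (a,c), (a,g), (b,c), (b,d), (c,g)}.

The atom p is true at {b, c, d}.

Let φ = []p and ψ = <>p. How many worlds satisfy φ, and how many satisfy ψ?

For []p:
a: successors {b, c, g}; p there: b:T, c:T, g:F. ✗
b: successors {c, d}; p there: c:T, d:T. ✓
c: successors {g}; p there: g:F. ✗
d: no successors, so []p holds vacuously. ✓
g: no successors, so []p holds vacuously. ✓
— 3 worlds.
For <>p:
a: successors {b, c, g}; p there: b:T, c:T, g:F. ✓
b: successors {c, d}; p there: c:T, d:T. ✓
c: successors {g}; p there: g:F. ✗
d: no successors, so <>p fails. ✗
g: no successors, so <>p fails. ✗
— 2 worlds.

3 and 2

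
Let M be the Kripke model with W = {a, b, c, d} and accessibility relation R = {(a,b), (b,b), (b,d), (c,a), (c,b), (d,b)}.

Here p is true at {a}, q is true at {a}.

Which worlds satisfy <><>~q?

{a, b, c, d}

a: successors {b}; <>~q there: b:T. ✓
b: successors {b, d}; <>~q there: b:T, d:T. ✓
c: successors {a, b}; <>~q there: a:T, b:T. ✓
d: successors {b}; <>~q there: b:T. ✓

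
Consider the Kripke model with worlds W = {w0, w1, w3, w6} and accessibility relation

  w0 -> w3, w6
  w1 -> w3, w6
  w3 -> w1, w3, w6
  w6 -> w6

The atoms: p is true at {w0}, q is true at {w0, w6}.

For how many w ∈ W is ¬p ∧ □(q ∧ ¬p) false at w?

w0: ¬p is F, □(q ∧ ¬p) is F. ✗
w1: ¬p is T, □(q ∧ ¬p) is F. ✗
w3: ¬p is T, □(q ∧ ¬p) is F. ✗
w6: ¬p is T, □(q ∧ ¬p) is T. ✓
Satisfying worlds: {w6}.
So ¬p ∧ □(q ∧ ¬p) fails at the other 3 worlds.

3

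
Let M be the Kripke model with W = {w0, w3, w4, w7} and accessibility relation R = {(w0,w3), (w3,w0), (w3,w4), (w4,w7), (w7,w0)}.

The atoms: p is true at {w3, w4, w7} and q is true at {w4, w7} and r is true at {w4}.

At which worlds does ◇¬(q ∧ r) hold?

{w0, w3, w4, w7}

w0: successors {w3}; ¬(q ∧ r) there: w3:T. ✓
w3: successors {w0, w4}; ¬(q ∧ r) there: w0:T, w4:F. ✓
w4: successors {w7}; ¬(q ∧ r) there: w7:T. ✓
w7: successors {w0}; ¬(q ∧ r) there: w0:T. ✓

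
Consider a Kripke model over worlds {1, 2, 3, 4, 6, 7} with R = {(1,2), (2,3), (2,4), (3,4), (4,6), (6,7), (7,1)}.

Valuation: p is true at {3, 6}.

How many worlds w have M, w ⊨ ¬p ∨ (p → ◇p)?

1: ¬p is T, p → ◇p is T. ✓
2: ¬p is T, p → ◇p is T. ✓
3: ¬p is F, p → ◇p is F. ✗
4: ¬p is T, p → ◇p is T. ✓
6: ¬p is F, p → ◇p is F. ✗
7: ¬p is T, p → ◇p is T. ✓
Satisfying worlds: {1, 2, 4, 7}.

4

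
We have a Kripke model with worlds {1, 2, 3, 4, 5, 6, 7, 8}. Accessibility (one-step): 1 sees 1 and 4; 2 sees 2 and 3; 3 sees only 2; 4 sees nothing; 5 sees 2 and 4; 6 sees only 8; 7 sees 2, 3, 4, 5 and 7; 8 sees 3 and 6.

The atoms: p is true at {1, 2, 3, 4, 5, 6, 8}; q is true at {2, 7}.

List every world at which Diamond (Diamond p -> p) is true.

1: successors {1, 4}; Diamond p -> p there: 1:T, 4:T. ✓
2: successors {2, 3}; Diamond p -> p there: 2:T, 3:T. ✓
3: successors {2}; Diamond p -> p there: 2:T. ✓
4: no successors, so Diamond (Diamond p -> p) fails. ✗
5: successors {2, 4}; Diamond p -> p there: 2:T, 4:T. ✓
6: successors {8}; Diamond p -> p there: 8:T. ✓
7: successors {2, 3, 4, 5, 7}; Diamond p -> p there: 2:T, 3:T, 4:T, 5:T, 7:F. ✓
8: successors {3, 6}; Diamond p -> p there: 3:T, 6:T. ✓

{1, 2, 3, 5, 6, 7, 8}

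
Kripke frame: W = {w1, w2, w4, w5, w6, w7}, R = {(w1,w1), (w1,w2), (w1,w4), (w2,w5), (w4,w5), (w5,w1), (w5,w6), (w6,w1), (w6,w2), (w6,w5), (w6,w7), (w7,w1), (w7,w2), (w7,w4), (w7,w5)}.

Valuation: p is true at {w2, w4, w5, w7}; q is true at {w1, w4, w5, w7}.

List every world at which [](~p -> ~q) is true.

w1: successors {w1, w2, w4}; ~p -> ~q there: w1:F, w2:T, w4:T. ✗
w2: successors {w5}; ~p -> ~q there: w5:T. ✓
w4: successors {w5}; ~p -> ~q there: w5:T. ✓
w5: successors {w1, w6}; ~p -> ~q there: w1:F, w6:T. ✗
w6: successors {w1, w2, w5, w7}; ~p -> ~q there: w1:F, w2:T, w5:T, w7:T. ✗
w7: successors {w1, w2, w4, w5}; ~p -> ~q there: w1:F, w2:T, w4:T, w5:T. ✗

{w2, w4}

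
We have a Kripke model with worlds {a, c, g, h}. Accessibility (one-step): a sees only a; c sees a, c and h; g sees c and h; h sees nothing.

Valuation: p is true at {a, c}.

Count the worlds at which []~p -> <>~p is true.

a: []~p is F, <>~p is F. ✓
c: []~p is F, <>~p is T. ✓
g: []~p is F, <>~p is T. ✓
h: []~p is T, <>~p is F. ✗
Satisfying worlds: {a, c, g}.

3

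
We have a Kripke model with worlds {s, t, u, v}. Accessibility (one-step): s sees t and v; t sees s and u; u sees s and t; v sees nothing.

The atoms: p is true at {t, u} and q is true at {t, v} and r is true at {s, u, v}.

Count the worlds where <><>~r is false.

s: successors {t, v}; <>~r there: t:F, v:F. ✗
t: successors {s, u}; <>~r there: s:T, u:T. ✓
u: successors {s, t}; <>~r there: s:T, t:F. ✓
v: no successors, so <><>~r fails. ✗
Satisfying worlds: {t, u}.
So <><>~r fails at the other 2 worlds.

2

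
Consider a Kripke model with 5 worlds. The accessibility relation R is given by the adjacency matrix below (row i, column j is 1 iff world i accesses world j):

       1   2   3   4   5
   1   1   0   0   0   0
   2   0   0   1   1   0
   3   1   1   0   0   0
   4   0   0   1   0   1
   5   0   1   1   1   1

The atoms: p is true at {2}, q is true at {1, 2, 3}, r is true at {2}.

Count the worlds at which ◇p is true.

1: successors {1}; p there: 1:F. ✗
2: successors {3, 4}; p there: 3:F, 4:F. ✗
3: successors {1, 2}; p there: 1:F, 2:T. ✓
4: successors {3, 5}; p there: 3:F, 5:F. ✗
5: successors {2, 3, 4, 5}; p there: 2:T, 3:F, 4:F, 5:F. ✓
Satisfying worlds: {3, 5}.

2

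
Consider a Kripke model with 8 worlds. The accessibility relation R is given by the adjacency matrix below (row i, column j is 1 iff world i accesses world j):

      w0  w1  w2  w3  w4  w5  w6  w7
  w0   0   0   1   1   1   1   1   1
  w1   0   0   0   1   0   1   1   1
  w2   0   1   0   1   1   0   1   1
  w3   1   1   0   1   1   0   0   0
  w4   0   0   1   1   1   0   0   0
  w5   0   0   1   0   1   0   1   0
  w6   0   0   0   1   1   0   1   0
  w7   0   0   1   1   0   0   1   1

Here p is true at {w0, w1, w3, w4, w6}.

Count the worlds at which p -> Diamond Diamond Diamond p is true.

w0: p is T, Diamond Diamond Diamond p is T. ✓
w1: p is T, Diamond Diamond Diamond p is T. ✓
w2: p is F, Diamond Diamond Diamond p is T. ✓
w3: p is T, Diamond Diamond Diamond p is T. ✓
w4: p is T, Diamond Diamond Diamond p is T. ✓
w5: p is F, Diamond Diamond Diamond p is T. ✓
w6: p is T, Diamond Diamond Diamond p is T. ✓
w7: p is F, Diamond Diamond Diamond p is T. ✓
Satisfying worlds: {w0, w1, w2, w3, w4, w5, w6, w7}.

8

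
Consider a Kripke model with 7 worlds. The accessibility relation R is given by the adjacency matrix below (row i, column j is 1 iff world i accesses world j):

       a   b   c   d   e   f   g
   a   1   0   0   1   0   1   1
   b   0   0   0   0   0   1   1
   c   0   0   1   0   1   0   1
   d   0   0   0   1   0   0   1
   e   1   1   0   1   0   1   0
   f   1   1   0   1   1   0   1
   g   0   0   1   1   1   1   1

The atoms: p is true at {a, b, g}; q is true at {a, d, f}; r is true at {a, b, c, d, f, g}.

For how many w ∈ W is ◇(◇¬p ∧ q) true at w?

a: successors {a, d, f, g}; ◇¬p ∧ q there: a:T, d:T, f:T, g:F. ✓
b: successors {f, g}; ◇¬p ∧ q there: f:T, g:F. ✓
c: successors {c, e, g}; ◇¬p ∧ q there: c:F, e:F, g:F. ✗
d: successors {d, g}; ◇¬p ∧ q there: d:T, g:F. ✓
e: successors {a, b, d, f}; ◇¬p ∧ q there: a:T, b:F, d:T, f:T. ✓
f: successors {a, b, d, e, g}; ◇¬p ∧ q there: a:T, b:F, d:T, e:F, g:F. ✓
g: successors {c, d, e, f, g}; ◇¬p ∧ q there: c:F, d:T, e:F, f:T, g:F. ✓
Satisfying worlds: {a, b, d, e, f, g}.

6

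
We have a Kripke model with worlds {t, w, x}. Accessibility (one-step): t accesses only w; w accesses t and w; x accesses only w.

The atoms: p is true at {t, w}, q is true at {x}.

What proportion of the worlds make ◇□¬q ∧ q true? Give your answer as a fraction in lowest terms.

t: ◇□¬q is T, q is F. ✗
w: ◇□¬q is T, q is F. ✗
x: ◇□¬q is T, q is T. ✓
That's 1 of 3 worlds, so 1/3.

1/3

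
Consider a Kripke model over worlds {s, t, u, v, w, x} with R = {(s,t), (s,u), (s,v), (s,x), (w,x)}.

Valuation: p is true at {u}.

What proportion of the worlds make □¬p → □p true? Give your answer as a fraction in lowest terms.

5/6

s: □¬p is F, □p is F. ✓
t: □¬p is T, □p is T. ✓
u: □¬p is T, □p is T. ✓
v: □¬p is T, □p is T. ✓
w: □¬p is T, □p is F. ✗
x: □¬p is T, □p is T. ✓
That's 5 of 6 worlds, so 5/6.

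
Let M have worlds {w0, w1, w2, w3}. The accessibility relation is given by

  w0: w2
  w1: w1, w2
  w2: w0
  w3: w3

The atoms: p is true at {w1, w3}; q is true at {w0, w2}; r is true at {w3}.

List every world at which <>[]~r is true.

{w0, w1, w2}

w0: successors {w2}; []~r there: w2:T. ✓
w1: successors {w1, w2}; []~r there: w1:T, w2:T. ✓
w2: successors {w0}; []~r there: w0:T. ✓
w3: successors {w3}; []~r there: w3:F. ✗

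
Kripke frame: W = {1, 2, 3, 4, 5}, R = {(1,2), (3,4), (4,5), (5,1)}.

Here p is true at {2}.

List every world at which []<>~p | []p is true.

1: []<>~p is F, []p is T. ✓
2: []<>~p is T, []p is T. ✓
3: []<>~p is T, []p is F. ✓
4: []<>~p is T, []p is F. ✓
5: []<>~p is F, []p is F. ✗

{1, 2, 3, 4}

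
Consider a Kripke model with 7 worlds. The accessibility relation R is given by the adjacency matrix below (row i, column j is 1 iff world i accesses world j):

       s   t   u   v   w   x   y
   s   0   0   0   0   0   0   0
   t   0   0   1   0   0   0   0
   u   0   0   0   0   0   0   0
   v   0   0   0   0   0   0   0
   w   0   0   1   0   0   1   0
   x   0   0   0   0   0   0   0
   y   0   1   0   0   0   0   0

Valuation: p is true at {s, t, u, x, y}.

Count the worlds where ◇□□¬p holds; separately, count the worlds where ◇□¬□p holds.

3 and 2

For ◇□□¬p:
s: no successors, so ◇□□¬p fails. ✗
t: successors {u}; □□¬p there: u:T. ✓
u: no successors, so ◇□□¬p fails. ✗
v: no successors, so ◇□□¬p fails. ✗
w: successors {u, x}; □□¬p there: u:T, x:T. ✓
x: no successors, so ◇□□¬p fails. ✗
y: successors {t}; □□¬p there: t:T. ✓
— 3 worlds.
For ◇□¬□p:
s: no successors, so ◇□¬□p fails. ✗
t: successors {u}; □¬□p there: u:T. ✓
u: no successors, so ◇□¬□p fails. ✗
v: no successors, so ◇□¬□p fails. ✗
w: successors {u, x}; □¬□p there: u:T, x:T. ✓
x: no successors, so ◇□¬□p fails. ✗
y: successors {t}; □¬□p there: t:F. ✗
— 2 worlds.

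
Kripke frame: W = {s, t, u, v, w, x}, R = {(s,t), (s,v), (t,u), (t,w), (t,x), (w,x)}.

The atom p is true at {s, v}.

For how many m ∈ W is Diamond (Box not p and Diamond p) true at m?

s: successors {t, v}; Box not p and Diamond p there: t:F, v:F. ✗
t: successors {u, w, x}; Box not p and Diamond p there: u:F, w:F, x:F. ✗
u: no successors, so Diamond (Box not p and Diamond p) fails. ✗
v: no successors, so Diamond (Box not p and Diamond p) fails. ✗
w: successors {x}; Box not p and Diamond p there: x:F. ✗
x: no successors, so Diamond (Box not p and Diamond p) fails. ✗
Satisfying worlds: ∅.

0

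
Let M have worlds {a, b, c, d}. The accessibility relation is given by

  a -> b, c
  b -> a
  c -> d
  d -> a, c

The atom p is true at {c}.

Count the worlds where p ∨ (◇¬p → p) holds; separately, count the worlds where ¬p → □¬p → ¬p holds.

1 and 4

For p ∨ (◇¬p → p):
a: p is F, ◇¬p → p is F. ✗
b: p is F, ◇¬p → p is F. ✗
c: p is T, ◇¬p → p is T. ✓
d: p is F, ◇¬p → p is F. ✗
— 1 world.
For ¬p → □¬p → ¬p:
a: ¬p is T, □¬p → ¬p is T. ✓
b: ¬p is T, □¬p → ¬p is T. ✓
c: ¬p is F, □¬p → ¬p is F. ✓
d: ¬p is T, □¬p → ¬p is T. ✓
— 4 worlds.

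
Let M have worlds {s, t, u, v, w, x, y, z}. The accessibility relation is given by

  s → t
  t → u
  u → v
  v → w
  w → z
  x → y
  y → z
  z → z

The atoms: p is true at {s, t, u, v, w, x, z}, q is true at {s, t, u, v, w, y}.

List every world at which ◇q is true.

s: successors {t}; q there: t:T. ✓
t: successors {u}; q there: u:T. ✓
u: successors {v}; q there: v:T. ✓
v: successors {w}; q there: w:T. ✓
w: successors {z}; q there: z:F. ✗
x: successors {y}; q there: y:T. ✓
y: successors {z}; q there: z:F. ✗
z: successors {z}; q there: z:F. ✗

{s, t, u, v, x}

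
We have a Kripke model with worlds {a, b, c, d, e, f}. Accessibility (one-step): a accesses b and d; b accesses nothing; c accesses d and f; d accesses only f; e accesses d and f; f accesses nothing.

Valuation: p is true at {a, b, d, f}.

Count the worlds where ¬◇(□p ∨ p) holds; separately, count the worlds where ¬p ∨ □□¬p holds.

2 and 5

For ¬◇(□p ∨ p):
a: ◇(□p ∨ p) is T. ✗
b: ◇(□p ∨ p) is F. ✓
c: ◇(□p ∨ p) is T. ✗
d: ◇(□p ∨ p) is T. ✗
e: ◇(□p ∨ p) is T. ✗
f: ◇(□p ∨ p) is F. ✓
— 2 worlds.
For ¬p ∨ □□¬p:
a: ¬p is F, □□¬p is F. ✗
b: ¬p is F, □□¬p is T. ✓
c: ¬p is T, □□¬p is F. ✓
d: ¬p is F, □□¬p is T. ✓
e: ¬p is T, □□¬p is F. ✓
f: ¬p is F, □□¬p is T. ✓
— 5 worlds.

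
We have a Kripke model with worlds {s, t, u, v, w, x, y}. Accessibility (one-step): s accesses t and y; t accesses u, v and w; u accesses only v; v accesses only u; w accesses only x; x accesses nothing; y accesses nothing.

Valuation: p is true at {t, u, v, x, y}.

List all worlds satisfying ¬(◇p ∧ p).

s: ◇p ∧ p is F. ✓
t: ◇p ∧ p is T. ✗
u: ◇p ∧ p is T. ✗
v: ◇p ∧ p is T. ✗
w: ◇p ∧ p is F. ✓
x: ◇p ∧ p is F. ✓
y: ◇p ∧ p is F. ✓

{s, w, x, y}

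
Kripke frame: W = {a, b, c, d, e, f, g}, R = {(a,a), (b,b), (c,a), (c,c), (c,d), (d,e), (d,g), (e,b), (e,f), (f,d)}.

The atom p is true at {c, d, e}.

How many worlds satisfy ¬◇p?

4

a: ◇p is F. ✓
b: ◇p is F. ✓
c: ◇p is T. ✗
d: ◇p is T. ✗
e: ◇p is F. ✓
f: ◇p is T. ✗
g: ◇p is F. ✓
Satisfying worlds: {a, b, e, g}.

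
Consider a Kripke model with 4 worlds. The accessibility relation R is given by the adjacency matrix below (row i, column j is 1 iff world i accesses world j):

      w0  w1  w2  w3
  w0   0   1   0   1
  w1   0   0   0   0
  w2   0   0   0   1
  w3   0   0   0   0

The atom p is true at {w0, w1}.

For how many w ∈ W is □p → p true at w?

3

w0: □p is F, p is T. ✓
w1: □p is T, p is T. ✓
w2: □p is F, p is F. ✓
w3: □p is T, p is F. ✗
Satisfying worlds: {w0, w1, w2}.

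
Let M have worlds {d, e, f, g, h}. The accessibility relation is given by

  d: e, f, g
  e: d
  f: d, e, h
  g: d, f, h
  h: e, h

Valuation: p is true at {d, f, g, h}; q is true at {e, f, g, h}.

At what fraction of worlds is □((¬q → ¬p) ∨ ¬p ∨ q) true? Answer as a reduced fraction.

2/5

d: successors {e, f, g}; (¬q → ¬p) ∨ ¬p ∨ q there: e:T, f:T, g:T. ✓
e: successors {d}; (¬q → ¬p) ∨ ¬p ∨ q there: d:F. ✗
f: successors {d, e, h}; (¬q → ¬p) ∨ ¬p ∨ q there: d:F, e:T, h:T. ✗
g: successors {d, f, h}; (¬q → ¬p) ∨ ¬p ∨ q there: d:F, f:T, h:T. ✗
h: successors {e, h}; (¬q → ¬p) ∨ ¬p ∨ q there: e:T, h:T. ✓
That's 2 of 5 worlds, so 2/5.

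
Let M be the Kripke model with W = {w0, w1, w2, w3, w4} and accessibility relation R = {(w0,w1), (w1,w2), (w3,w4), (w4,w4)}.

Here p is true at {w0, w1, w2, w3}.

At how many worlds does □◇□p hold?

2

w0: successors {w1}; ◇□p there: w1:T. ✓
w1: successors {w2}; ◇□p there: w2:F. ✗
w2: no successors, so □◇□p holds vacuously. ✓
w3: successors {w4}; ◇□p there: w4:F. ✗
w4: successors {w4}; ◇□p there: w4:F. ✗
Satisfying worlds: {w0, w2}.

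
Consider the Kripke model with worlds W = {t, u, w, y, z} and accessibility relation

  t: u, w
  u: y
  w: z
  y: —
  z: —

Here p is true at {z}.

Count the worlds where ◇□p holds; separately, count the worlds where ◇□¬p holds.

3 and 3

For ◇□p:
t: successors {u, w}; □p there: u:F, w:T. ✓
u: successors {y}; □p there: y:T. ✓
w: successors {z}; □p there: z:T. ✓
y: no successors, so ◇□p fails. ✗
z: no successors, so ◇□p fails. ✗
— 3 worlds.
For ◇□¬p:
t: successors {u, w}; □¬p there: u:T, w:F. ✓
u: successors {y}; □¬p there: y:T. ✓
w: successors {z}; □¬p there: z:T. ✓
y: no successors, so ◇□¬p fails. ✗
z: no successors, so ◇□¬p fails. ✗
— 3 worlds.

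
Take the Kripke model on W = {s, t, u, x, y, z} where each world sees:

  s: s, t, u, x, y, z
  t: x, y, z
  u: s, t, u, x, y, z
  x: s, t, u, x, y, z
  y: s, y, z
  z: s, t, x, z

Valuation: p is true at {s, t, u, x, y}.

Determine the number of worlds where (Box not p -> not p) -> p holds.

5

s: Box not p -> not p is T, p is T. ✓
t: Box not p -> not p is T, p is T. ✓
u: Box not p -> not p is T, p is T. ✓
x: Box not p -> not p is T, p is T. ✓
y: Box not p -> not p is T, p is T. ✓
z: Box not p -> not p is T, p is F. ✗
Satisfying worlds: {s, t, u, x, y}.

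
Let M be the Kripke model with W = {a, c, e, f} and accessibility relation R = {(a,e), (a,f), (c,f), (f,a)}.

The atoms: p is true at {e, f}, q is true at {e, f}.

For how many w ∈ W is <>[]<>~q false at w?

3

a: successors {e, f}; []<>~q there: e:T, f:F. ✓
c: successors {f}; []<>~q there: f:F. ✗
e: no successors, so <>[]<>~q fails. ✗
f: successors {a}; []<>~q there: a:F. ✗
Satisfying worlds: {a}.
So <>[]<>~q fails at the other 3 worlds.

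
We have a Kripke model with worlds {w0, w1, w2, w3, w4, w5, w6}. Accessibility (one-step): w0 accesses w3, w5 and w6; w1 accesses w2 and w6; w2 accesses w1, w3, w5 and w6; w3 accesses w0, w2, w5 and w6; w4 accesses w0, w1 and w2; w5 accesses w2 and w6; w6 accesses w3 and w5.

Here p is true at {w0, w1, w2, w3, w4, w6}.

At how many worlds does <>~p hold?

w0: successors {w3, w5, w6}; ~p there: w3:F, w5:T, w6:F. ✓
w1: successors {w2, w6}; ~p there: w2:F, w6:F. ✗
w2: successors {w1, w3, w5, w6}; ~p there: w1:F, w3:F, w5:T, w6:F. ✓
w3: successors {w0, w2, w5, w6}; ~p there: w0:F, w2:F, w5:T, w6:F. ✓
w4: successors {w0, w1, w2}; ~p there: w0:F, w1:F, w2:F. ✗
w5: successors {w2, w6}; ~p there: w2:F, w6:F. ✗
w6: successors {w3, w5}; ~p there: w3:F, w5:T. ✓
Satisfying worlds: {w0, w2, w3, w6}.

4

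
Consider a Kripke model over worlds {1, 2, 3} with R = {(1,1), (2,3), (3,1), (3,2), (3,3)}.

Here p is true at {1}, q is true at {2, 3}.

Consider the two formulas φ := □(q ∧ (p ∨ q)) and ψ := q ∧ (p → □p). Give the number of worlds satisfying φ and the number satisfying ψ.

1 and 2

For □(q ∧ (p ∨ q)):
1: successors {1}; q ∧ (p ∨ q) there: 1:F. ✗
2: successors {3}; q ∧ (p ∨ q) there: 3:T. ✓
3: successors {1, 2, 3}; q ∧ (p ∨ q) there: 1:F, 2:T, 3:T. ✗
— 1 world.
For q ∧ (p → □p):
1: q is F, p → □p is T. ✗
2: q is T, p → □p is T. ✓
3: q is T, p → □p is T. ✓
— 2 worlds.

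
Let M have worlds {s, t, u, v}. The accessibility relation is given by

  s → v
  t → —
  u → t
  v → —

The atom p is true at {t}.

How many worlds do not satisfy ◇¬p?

3

s: successors {v}; ¬p there: v:T. ✓
t: no successors, so ◇¬p fails. ✗
u: successors {t}; ¬p there: t:F. ✗
v: no successors, so ◇¬p fails. ✗
Satisfying worlds: {s}.
So ◇¬p fails at the other 3 worlds.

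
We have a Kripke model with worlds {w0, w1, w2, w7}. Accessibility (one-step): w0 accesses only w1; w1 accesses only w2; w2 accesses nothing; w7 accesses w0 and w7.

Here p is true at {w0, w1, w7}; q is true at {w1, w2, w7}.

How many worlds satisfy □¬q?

w0: successors {w1}; ¬q there: w1:F. ✗
w1: successors {w2}; ¬q there: w2:F. ✗
w2: no successors, so □¬q holds vacuously. ✓
w7: successors {w0, w7}; ¬q there: w0:T, w7:F. ✗
Satisfying worlds: {w2}.

1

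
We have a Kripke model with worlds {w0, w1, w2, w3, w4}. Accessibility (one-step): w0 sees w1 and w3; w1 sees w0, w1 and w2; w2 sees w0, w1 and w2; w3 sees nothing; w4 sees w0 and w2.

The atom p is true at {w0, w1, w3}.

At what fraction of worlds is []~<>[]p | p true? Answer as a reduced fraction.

w0: []~<>[]p is F, p is T. ✓
w1: []~<>[]p is F, p is T. ✓
w2: []~<>[]p is F, p is F. ✗
w3: []~<>[]p is T, p is T. ✓
w4: []~<>[]p is F, p is F. ✗
That's 3 of 5 worlds, so 3/5.

3/5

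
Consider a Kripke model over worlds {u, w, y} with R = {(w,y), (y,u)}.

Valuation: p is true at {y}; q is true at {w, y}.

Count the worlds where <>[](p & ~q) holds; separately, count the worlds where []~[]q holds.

For <>[](p & ~q):
u: no successors, so <>[](p & ~q) fails. ✗
w: successors {y}; [](p & ~q) there: y:F. ✗
y: successors {u}; [](p & ~q) there: u:T. ✓
— 1 world.
For []~[]q:
u: no successors, so []~[]q holds vacuously. ✓
w: successors {y}; ~[]q there: y:T. ✓
y: successors {u}; ~[]q there: u:F. ✗
— 2 worlds.

1 and 2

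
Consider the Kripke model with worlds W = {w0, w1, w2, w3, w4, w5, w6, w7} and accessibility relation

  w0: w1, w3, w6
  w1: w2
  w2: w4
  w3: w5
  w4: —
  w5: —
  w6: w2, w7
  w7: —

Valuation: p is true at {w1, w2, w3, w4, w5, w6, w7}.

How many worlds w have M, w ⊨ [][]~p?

5

w0: successors {w1, w3, w6}; []~p there: w1:F, w3:F, w6:F. ✗
w1: successors {w2}; []~p there: w2:F. ✗
w2: successors {w4}; []~p there: w4:T. ✓
w3: successors {w5}; []~p there: w5:T. ✓
w4: no successors, so [][]~p holds vacuously. ✓
w5: no successors, so [][]~p holds vacuously. ✓
w6: successors {w2, w7}; []~p there: w2:F, w7:T. ✗
w7: no successors, so [][]~p holds vacuously. ✓
Satisfying worlds: {w2, w3, w4, w5, w7}.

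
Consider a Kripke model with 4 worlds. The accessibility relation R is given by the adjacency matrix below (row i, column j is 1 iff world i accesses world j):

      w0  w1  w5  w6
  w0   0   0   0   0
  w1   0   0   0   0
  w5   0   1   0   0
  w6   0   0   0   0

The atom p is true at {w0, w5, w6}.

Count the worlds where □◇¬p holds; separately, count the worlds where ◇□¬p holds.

For □◇¬p:
w0: no successors, so □◇¬p holds vacuously. ✓
w1: no successors, so □◇¬p holds vacuously. ✓
w5: successors {w1}; ◇¬p there: w1:F. ✗
w6: no successors, so □◇¬p holds vacuously. ✓
— 3 worlds.
For ◇□¬p:
w0: no successors, so ◇□¬p fails. ✗
w1: no successors, so ◇□¬p fails. ✗
w5: successors {w1}; □¬p there: w1:T. ✓
w6: no successors, so ◇□¬p fails. ✗
— 1 world.

3 and 1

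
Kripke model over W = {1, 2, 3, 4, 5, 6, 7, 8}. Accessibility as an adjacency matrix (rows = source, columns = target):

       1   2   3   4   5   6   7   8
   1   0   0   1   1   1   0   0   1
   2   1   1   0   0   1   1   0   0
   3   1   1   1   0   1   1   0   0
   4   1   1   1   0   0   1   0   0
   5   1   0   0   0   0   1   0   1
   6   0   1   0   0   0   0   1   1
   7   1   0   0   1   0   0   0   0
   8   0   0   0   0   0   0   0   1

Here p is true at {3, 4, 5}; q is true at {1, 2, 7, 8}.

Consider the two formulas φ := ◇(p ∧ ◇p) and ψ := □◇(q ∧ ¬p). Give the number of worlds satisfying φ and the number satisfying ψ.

4 and 8

For ◇(p ∧ ◇p):
1: successors {3, 4, 5, 8}; p ∧ ◇p there: 3:T, 4:T, 5:F, 8:F. ✓
2: successors {1, 2, 5, 6}; p ∧ ◇p there: 1:F, 2:F, 5:F, 6:F. ✗
3: successors {1, 2, 3, 5, 6}; p ∧ ◇p there: 1:F, 2:F, 3:T, 5:F, 6:F. ✓
4: successors {1, 2, 3, 6}; p ∧ ◇p there: 1:F, 2:F, 3:T, 6:F. ✓
5: successors {1, 6, 8}; p ∧ ◇p there: 1:F, 6:F, 8:F. ✗
6: successors {2, 7, 8}; p ∧ ◇p there: 2:F, 7:F, 8:F. ✗
7: successors {1, 4}; p ∧ ◇p there: 1:F, 4:T. ✓
8: successors {8}; p ∧ ◇p there: 8:F. ✗
— 4 worlds.
For □◇(q ∧ ¬p):
1: successors {3, 4, 5, 8}; ◇(q ∧ ¬p) there: 3:T, 4:T, 5:T, 8:T. ✓
2: successors {1, 2, 5, 6}; ◇(q ∧ ¬p) there: 1:T, 2:T, 5:T, 6:T. ✓
3: successors {1, 2, 3, 5, 6}; ◇(q ∧ ¬p) there: 1:T, 2:T, 3:T, 5:T, 6:T. ✓
4: successors {1, 2, 3, 6}; ◇(q ∧ ¬p) there: 1:T, 2:T, 3:T, 6:T. ✓
5: successors {1, 6, 8}; ◇(q ∧ ¬p) there: 1:T, 6:T, 8:T. ✓
6: successors {2, 7, 8}; ◇(q ∧ ¬p) there: 2:T, 7:T, 8:T. ✓
7: successors {1, 4}; ◇(q ∧ ¬p) there: 1:T, 4:T. ✓
8: successors {8}; ◇(q ∧ ¬p) there: 8:T. ✓
— 8 worlds.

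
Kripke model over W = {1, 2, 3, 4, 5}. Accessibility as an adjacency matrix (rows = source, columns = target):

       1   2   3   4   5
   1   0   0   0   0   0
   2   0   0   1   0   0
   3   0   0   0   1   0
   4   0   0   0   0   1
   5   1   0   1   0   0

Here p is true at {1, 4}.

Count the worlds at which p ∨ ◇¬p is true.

4

1: p is T, ◇¬p is F. ✓
2: p is F, ◇¬p is T. ✓
3: p is F, ◇¬p is F. ✗
4: p is T, ◇¬p is T. ✓
5: p is F, ◇¬p is T. ✓
Satisfying worlds: {1, 2, 4, 5}.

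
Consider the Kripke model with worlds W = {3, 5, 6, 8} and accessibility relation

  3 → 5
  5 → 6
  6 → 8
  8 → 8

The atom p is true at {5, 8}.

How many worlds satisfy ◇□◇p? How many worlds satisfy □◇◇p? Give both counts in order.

4 and 4

For ◇□◇p:
3: successors {5}; □◇p there: 5:T. ✓
5: successors {6}; □◇p there: 6:T. ✓
6: successors {8}; □◇p there: 8:T. ✓
8: successors {8}; □◇p there: 8:T. ✓
— 4 worlds.
For □◇◇p:
3: successors {5}; ◇◇p there: 5:T. ✓
5: successors {6}; ◇◇p there: 6:T. ✓
6: successors {8}; ◇◇p there: 8:T. ✓
8: successors {8}; ◇◇p there: 8:T. ✓
— 4 worlds.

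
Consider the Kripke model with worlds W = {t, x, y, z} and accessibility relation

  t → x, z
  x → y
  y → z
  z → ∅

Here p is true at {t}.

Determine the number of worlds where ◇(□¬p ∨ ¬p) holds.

t: successors {x, z}; □¬p ∨ ¬p there: x:T, z:T. ✓
x: successors {y}; □¬p ∨ ¬p there: y:T. ✓
y: successors {z}; □¬p ∨ ¬p there: z:T. ✓
z: no successors, so ◇(□¬p ∨ ¬p) fails. ✗
Satisfying worlds: {t, x, y}.

3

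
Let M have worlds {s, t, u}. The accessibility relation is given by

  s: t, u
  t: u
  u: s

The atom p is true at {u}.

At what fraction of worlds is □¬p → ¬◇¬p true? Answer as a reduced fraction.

s: □¬p is F, ¬◇¬p is F. ✓
t: □¬p is F, ¬◇¬p is T. ✓
u: □¬p is T, ¬◇¬p is F. ✗
That's 2 of 3 worlds, so 2/3.

2/3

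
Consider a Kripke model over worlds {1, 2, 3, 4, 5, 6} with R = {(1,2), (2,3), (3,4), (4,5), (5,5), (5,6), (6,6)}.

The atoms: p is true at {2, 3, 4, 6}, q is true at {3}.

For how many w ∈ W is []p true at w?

1: successors {2}; p there: 2:T. ✓
2: successors {3}; p there: 3:T. ✓
3: successors {4}; p there: 4:T. ✓
4: successors {5}; p there: 5:F. ✗
5: successors {5, 6}; p there: 5:F, 6:T. ✗
6: successors {6}; p there: 6:T. ✓
Satisfying worlds: {1, 2, 3, 6}.

4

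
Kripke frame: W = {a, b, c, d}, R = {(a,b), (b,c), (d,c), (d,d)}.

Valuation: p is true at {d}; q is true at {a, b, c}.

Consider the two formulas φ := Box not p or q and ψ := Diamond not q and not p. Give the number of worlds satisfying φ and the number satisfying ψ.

3 and 0

For Box not p or q:
a: Box not p is T, q is T. ✓
b: Box not p is T, q is T. ✓
c: Box not p is T, q is T. ✓
d: Box not p is F, q is F. ✗
— 3 worlds.
For Diamond not q and not p:
a: Diamond not q is F, not p is T. ✗
b: Diamond not q is F, not p is T. ✗
c: Diamond not q is F, not p is T. ✗
d: Diamond not q is T, not p is F. ✗
— 0 worlds.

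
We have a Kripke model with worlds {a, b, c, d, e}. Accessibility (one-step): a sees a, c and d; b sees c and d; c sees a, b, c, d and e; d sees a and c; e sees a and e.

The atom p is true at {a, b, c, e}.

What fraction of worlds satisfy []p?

a: successors {a, c, d}; p there: a:T, c:T, d:F. ✗
b: successors {c, d}; p there: c:T, d:F. ✗
c: successors {a, b, c, d, e}; p there: a:T, b:T, c:T, d:F, e:T. ✗
d: successors {a, c}; p there: a:T, c:T. ✓
e: successors {a, e}; p there: a:T, e:T. ✓
That's 2 of 5 worlds, so 2/5.

2/5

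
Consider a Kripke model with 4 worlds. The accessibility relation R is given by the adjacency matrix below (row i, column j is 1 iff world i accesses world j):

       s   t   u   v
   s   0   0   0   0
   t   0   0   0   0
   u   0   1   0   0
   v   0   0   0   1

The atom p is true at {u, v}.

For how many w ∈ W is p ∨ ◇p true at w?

2

s: p is F, ◇p is F. ✗
t: p is F, ◇p is F. ✗
u: p is T, ◇p is F. ✓
v: p is T, ◇p is T. ✓
Satisfying worlds: {u, v}.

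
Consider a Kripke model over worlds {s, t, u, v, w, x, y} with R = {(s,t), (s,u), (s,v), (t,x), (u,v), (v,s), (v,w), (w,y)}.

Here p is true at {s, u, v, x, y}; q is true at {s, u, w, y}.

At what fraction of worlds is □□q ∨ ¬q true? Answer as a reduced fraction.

6/7

s: □□q is F, ¬q is F. ✗
t: □□q is T, ¬q is T. ✓
u: □□q is T, ¬q is F. ✓
v: □□q is F, ¬q is T. ✓
w: □□q is T, ¬q is F. ✓
x: □□q is T, ¬q is T. ✓
y: □□q is T, ¬q is F. ✓
That's 6 of 7 worlds, so 6/7.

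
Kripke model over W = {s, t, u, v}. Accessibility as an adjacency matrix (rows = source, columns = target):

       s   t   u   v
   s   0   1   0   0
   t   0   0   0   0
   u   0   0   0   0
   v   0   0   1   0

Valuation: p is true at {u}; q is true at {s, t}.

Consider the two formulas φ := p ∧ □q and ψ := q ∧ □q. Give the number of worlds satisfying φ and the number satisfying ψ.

For p ∧ □q:
s: p is F, □q is T. ✗
t: p is F, □q is T. ✗
u: p is T, □q is T. ✓
v: p is F, □q is F. ✗
— 1 world.
For q ∧ □q:
s: q is T, □q is T. ✓
t: q is T, □q is T. ✓
u: q is F, □q is T. ✗
v: q is F, □q is F. ✗
— 2 worlds.

1 and 2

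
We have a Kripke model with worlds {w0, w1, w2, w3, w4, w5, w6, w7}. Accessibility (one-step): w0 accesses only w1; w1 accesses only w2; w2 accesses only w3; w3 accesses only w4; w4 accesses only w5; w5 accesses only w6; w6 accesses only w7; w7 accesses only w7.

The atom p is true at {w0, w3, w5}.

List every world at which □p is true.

{w2, w4}

w0: successors {w1}; p there: w1:F. ✗
w1: successors {w2}; p there: w2:F. ✗
w2: successors {w3}; p there: w3:T. ✓
w3: successors {w4}; p there: w4:F. ✗
w4: successors {w5}; p there: w5:T. ✓
w5: successors {w6}; p there: w6:F. ✗
w6: successors {w7}; p there: w7:F. ✗
w7: successors {w7}; p there: w7:F. ✗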